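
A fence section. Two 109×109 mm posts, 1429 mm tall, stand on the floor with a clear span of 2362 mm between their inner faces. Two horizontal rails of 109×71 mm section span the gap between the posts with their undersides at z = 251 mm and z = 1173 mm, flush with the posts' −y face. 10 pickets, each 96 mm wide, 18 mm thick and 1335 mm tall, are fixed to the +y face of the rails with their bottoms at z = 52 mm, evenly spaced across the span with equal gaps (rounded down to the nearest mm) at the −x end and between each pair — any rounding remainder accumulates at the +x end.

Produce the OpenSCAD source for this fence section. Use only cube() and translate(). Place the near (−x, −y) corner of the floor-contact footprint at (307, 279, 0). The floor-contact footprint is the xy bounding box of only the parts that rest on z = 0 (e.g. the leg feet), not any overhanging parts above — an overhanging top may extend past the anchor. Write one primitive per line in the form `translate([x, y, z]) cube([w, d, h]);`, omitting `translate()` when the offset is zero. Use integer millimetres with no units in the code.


translate([307, 279, 0]) cube([109, 109, 1429]);
translate([2778, 279, 0]) cube([109, 109, 1429]);
translate([416, 279, 251]) cube([2362, 109, 71]);
translate([416, 279, 1173]) cube([2362, 109, 71]);
translate([543, 388, 52]) cube([96, 18, 1335]);
translate([766, 388, 52]) cube([96, 18, 1335]);
translate([989, 388, 52]) cube([96, 18, 1335]);
translate([1212, 388, 52]) cube([96, 18, 1335]);
translate([1435, 388, 52]) cube([96, 18, 1335]);
translate([1658, 388, 52]) cube([96, 18, 1335]);
translate([1881, 388, 52]) cube([96, 18, 1335]);
translate([2104, 388, 52]) cube([96, 18, 1335]);
translate([2327, 388, 52]) cube([96, 18, 1335]);
translate([2550, 388, 52]) cube([96, 18, 1335]);


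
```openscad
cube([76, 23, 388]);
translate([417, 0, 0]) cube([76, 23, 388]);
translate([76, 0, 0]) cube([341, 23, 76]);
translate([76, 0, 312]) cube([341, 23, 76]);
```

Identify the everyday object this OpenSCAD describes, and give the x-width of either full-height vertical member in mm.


A picture frame. The border width is 76 mm.

Four thin pieces enclosing a rectangular opening — a picture frame. The two full-height stiles are 388 mm tall; the top rail sits at z = 312 and is 76 mm tall, so the border above the opening is 388 − 312 = 76 mm, matching the stile x-width.


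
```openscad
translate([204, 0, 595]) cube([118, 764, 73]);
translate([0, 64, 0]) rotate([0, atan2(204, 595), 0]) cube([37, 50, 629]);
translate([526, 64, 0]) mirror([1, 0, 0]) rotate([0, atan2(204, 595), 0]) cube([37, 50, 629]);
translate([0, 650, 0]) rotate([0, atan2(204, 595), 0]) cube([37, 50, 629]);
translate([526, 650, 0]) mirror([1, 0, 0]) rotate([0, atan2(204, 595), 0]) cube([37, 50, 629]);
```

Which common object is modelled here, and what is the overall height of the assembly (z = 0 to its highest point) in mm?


A sawhorse. The overall height is 668 mm.

A beam across two mirrored pairs of raked legs — a sawhorse. The beam's underside is at z = 595 (matching the legs' vertical rise in atan2(204, 595)) and the beam is 73 mm tall, so its top is at 595 + 73 = 668 mm. The raked legs top out at the beam's underside, so that is the highest point.


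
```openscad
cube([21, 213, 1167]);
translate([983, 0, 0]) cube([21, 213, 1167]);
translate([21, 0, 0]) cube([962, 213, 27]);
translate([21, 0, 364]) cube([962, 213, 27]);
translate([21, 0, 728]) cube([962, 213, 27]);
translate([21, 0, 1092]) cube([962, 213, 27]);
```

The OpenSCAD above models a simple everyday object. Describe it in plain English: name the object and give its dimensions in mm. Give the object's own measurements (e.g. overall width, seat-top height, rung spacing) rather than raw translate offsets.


An open bookshelf. Two side panels, each 21 mm thick, 213 mm deep and 1167 mm tall, stand 1004 mm apart (outside-to-outside). Between them sit 4 shelves, each 27 mm thick and 213 mm deep, spanning the full gap between the sides. The bottom shelf rests on the floor (its underside at z = 0) and the clear gap between one shelf's top and the next shelf's underside is 337 mm.


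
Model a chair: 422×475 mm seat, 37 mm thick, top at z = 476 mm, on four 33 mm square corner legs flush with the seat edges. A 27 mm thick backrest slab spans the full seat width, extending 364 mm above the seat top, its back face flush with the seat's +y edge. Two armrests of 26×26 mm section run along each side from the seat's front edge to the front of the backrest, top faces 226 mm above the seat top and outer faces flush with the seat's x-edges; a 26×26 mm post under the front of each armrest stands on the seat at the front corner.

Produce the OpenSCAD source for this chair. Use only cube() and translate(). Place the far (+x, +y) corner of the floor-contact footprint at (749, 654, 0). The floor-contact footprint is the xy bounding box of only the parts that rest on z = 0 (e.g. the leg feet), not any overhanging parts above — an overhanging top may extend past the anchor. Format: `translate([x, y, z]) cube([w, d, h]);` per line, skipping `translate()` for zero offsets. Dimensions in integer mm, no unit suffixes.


translate([327, 179, 439]) cube([422, 475, 37]);
translate([327, 179, 0]) cube([33, 33, 439]);
translate([716, 179, 0]) cube([33, 33, 439]);
translate([327, 621, 0]) cube([33, 33, 439]);
translate([716, 621, 0]) cube([33, 33, 439]);
translate([327, 627, 476]) cube([422, 27, 364]);
translate([327, 179, 676]) cube([26, 448, 26]);
translate([723, 179, 676]) cube([26, 448, 26]);
translate([327, 179, 476]) cube([26, 26, 200]);
translate([723, 179, 476]) cube([26, 26, 200]);


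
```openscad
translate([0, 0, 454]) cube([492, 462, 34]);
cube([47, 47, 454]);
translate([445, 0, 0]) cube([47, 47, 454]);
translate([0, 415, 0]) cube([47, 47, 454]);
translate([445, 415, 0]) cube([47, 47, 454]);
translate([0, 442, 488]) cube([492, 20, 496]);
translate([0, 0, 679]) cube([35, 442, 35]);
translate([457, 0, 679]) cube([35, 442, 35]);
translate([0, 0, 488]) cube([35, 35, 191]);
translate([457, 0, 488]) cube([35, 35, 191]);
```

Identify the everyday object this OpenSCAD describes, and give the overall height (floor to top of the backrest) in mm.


A chair. The overall height is 984 mm.

A slab on four corner posts with a tall panel at the back — a chair. The seat slab sits at z = 454 with thickness 34, and the 496 mm backrest starts at the seat top, so the overall height is 454 + 34 + 496 = 984 mm.


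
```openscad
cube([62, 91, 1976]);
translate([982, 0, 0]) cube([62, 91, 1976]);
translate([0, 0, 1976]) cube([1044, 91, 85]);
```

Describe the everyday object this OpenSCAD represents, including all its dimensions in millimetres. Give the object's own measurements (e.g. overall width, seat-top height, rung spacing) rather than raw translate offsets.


A door frame. The clear opening is 920 mm wide and 1976 mm high. Two 62 mm wide jambs, 91 mm deep, stand either side of the opening from the floor to the top of the opening. A 85 mm thick head sits across the top of both jambs, spanning the full outside width of the frame.


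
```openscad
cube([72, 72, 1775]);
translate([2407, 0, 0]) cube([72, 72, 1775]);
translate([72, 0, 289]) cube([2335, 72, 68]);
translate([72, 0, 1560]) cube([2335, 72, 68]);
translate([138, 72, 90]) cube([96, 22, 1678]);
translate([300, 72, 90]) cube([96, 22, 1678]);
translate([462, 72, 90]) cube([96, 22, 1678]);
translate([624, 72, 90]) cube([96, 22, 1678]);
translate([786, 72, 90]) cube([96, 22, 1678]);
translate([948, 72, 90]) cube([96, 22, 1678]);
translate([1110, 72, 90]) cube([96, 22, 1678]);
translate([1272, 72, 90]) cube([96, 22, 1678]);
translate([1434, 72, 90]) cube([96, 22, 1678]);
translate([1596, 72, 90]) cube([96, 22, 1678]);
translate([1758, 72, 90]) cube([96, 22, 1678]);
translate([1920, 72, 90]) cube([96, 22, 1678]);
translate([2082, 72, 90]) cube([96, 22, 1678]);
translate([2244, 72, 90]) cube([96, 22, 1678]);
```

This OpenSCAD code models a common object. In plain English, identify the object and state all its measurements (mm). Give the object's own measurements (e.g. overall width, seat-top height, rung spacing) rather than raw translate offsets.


A fence section. Two 72×72 mm posts, 1775 mm tall, stand on the floor with a clear span of 2335 mm between their inner faces. Two horizontal rails of 72×68 mm section span the gap between the posts with their undersides at z = 289 mm and z = 1560 mm, flush with the posts' −y face. 14 pickets, each 96 mm wide, 22 mm thick and 1678 mm tall, are fixed to the +y face of the rails with their bottoms at z = 90 mm, spaced across the span with a 66 mm gap after the −x post and between neighbouring pickets, with 67 mm left before the +x post.


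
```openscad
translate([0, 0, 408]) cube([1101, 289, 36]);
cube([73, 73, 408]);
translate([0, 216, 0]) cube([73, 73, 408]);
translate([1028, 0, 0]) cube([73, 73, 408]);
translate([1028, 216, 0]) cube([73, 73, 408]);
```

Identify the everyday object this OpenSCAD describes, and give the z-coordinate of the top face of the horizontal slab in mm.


A bench. The seat-top height is 444 mm.

A long slab on four corner posts — a bench. The slab sits at z = 408 with thickness 36, so the top is 408 + 36 = 444 mm.


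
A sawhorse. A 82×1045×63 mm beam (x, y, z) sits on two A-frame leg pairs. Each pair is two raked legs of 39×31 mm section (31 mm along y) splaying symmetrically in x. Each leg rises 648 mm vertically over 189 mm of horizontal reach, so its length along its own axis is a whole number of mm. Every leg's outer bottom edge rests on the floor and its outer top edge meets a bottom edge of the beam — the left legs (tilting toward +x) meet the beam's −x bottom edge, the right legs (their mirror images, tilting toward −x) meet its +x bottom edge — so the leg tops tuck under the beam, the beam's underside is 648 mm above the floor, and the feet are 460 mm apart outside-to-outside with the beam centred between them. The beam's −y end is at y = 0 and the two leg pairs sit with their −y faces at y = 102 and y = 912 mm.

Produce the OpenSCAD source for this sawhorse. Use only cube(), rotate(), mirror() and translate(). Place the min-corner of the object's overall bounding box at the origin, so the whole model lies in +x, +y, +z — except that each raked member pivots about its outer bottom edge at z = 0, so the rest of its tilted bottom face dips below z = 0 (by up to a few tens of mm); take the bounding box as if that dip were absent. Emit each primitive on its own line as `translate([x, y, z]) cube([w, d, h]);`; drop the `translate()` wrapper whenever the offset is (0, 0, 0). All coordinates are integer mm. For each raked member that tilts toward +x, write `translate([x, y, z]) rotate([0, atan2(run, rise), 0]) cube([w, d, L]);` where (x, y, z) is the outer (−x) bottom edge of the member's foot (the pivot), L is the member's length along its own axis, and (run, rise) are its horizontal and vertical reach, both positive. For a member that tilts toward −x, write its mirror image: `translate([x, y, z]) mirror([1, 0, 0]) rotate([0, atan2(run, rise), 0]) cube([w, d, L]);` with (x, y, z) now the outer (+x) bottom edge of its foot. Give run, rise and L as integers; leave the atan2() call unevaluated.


// leg length = √(189² + 648²) = 675
// right-leg outer foot x = 2·189 + 82 = 460
// beam min-corner = (189, 0, 648)
translate([189, 0, 648]) cube([82, 1045, 63]);
translate([0, 102, 0]) rotate([0, atan2(189, 648), 0]) cube([39, 31, 675]);
translate([460, 102, 0]) mirror([1, 0, 0]) rotate([0, atan2(189, 648), 0]) cube([39, 31, 675]);
translate([0, 912, 0]) rotate([0, atan2(189, 648), 0]) cube([39, 31, 675]);
translate([460, 912, 0]) mirror([1, 0, 0]) rotate([0, atan2(189, 648), 0]) cube([39, 31, 675]);


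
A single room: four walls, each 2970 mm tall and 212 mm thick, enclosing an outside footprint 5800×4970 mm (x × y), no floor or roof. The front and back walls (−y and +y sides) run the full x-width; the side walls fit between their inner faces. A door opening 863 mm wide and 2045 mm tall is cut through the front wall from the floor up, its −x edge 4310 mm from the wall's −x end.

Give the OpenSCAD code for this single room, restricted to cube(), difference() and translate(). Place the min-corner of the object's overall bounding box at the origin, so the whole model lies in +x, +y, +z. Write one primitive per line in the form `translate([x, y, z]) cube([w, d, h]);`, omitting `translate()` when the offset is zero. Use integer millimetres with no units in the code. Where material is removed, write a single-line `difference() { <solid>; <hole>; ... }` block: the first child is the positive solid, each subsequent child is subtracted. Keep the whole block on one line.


difference() { cube([5800, 212, 2970]); translate([4310, 0, 0]) cube([863, 212, 2045]); }
translate([0, 4758, 0]) cube([5800, 212, 2970]);
translate([0, 212, 0]) cube([212, 4546, 2970]);
translate([5588, 212, 0]) cube([212, 4546, 2970]);


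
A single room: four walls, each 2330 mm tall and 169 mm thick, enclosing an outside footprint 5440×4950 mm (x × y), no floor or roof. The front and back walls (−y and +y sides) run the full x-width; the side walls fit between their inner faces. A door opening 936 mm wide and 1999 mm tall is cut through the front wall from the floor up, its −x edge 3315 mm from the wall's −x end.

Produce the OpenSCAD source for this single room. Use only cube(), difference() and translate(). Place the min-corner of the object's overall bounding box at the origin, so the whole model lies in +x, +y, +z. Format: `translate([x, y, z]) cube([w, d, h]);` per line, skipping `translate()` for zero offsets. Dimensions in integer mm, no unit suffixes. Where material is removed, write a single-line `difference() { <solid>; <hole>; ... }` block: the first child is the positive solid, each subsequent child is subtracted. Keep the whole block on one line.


difference() { cube([5440, 169, 2330]); translate([3315, 0, 0]) cube([936, 169, 1999]); }
translate([0, 4781, 0]) cube([5440, 169, 2330]);
translate([0, 169, 0]) cube([169, 4612, 2330]);
translate([5271, 169, 0]) cube([169, 4612, 2330]);


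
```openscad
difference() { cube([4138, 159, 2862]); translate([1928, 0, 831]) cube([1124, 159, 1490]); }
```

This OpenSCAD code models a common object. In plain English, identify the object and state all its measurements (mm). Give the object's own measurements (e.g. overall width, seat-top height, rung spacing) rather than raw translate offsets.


A wall 4138 mm long (x), 159 mm thick (y), 2862 mm tall, with a rectangular window opening cut through it. The opening is 1124 mm wide and 1490 mm tall; its sill is at z = 831 mm and its near (−x) edge is 1928 mm from the wall's −x end. The opening passes through the full wall thickness.


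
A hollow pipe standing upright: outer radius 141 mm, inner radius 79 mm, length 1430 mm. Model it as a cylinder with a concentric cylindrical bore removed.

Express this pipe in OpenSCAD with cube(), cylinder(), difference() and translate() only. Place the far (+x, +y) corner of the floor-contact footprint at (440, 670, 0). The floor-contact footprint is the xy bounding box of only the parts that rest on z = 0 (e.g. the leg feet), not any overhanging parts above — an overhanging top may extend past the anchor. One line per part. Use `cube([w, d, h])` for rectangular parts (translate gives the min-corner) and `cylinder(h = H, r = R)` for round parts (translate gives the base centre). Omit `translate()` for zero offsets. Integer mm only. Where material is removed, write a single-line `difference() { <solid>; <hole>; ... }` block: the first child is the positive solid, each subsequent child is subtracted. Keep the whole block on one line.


difference() { translate([299, 529, 0]) cylinder(h = 1430, r = 141); translate([299, 529, 0]) cylinder(h = 1430, r = 79); }


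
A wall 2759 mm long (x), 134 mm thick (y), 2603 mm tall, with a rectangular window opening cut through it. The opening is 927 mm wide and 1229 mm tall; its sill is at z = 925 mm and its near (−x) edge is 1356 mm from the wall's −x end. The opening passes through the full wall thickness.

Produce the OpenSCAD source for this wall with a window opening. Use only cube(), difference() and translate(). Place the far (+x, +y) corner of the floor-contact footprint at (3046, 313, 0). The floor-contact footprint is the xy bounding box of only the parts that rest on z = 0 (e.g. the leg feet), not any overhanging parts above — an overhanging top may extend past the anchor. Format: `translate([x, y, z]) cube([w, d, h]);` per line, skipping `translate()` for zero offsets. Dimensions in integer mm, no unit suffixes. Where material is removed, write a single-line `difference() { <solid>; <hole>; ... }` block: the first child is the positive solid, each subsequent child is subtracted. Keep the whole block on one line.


difference() { translate([287, 179, 0]) cube([2759, 134, 2603]); translate([1643, 179, 925]) cube([927, 134, 1229]); }


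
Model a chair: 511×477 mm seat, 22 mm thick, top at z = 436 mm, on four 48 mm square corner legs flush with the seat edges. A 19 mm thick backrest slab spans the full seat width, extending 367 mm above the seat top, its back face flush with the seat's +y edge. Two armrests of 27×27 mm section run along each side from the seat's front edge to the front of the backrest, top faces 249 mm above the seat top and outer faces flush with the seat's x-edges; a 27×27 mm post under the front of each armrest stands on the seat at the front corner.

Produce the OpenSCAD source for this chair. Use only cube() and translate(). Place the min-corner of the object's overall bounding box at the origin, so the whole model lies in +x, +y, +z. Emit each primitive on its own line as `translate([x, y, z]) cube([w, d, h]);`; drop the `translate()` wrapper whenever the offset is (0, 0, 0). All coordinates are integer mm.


// leg_h = 436 - 22 = 414
// arm post h = 249 - 27 = 222
translate([0, 0, 414]) cube([511, 477, 22]);
cube([48, 48, 414]);
translate([463, 0, 0]) cube([48, 48, 414]);
translate([0, 429, 0]) cube([48, 48, 414]);
translate([463, 429, 0]) cube([48, 48, 414]);
translate([0, 458, 436]) cube([511, 19, 367]);
translate([0, 0, 658]) cube([27, 458, 27]);
translate([484, 0, 658]) cube([27, 458, 27]);
translate([0, 0, 436]) cube([27, 27, 222]);
translate([484, 0, 436]) cube([27, 27, 222]);


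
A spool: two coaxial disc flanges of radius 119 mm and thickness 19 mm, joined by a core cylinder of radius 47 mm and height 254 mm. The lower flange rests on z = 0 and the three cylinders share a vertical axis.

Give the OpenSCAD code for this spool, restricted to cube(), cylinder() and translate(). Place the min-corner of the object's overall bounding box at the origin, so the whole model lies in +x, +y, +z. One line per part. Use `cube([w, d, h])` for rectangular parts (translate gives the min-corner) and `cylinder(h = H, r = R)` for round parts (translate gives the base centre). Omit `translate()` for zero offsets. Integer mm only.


translate([119, 119, 0]) cylinder(h = 19, r = 119);
translate([119, 119, 19]) cylinder(h = 254, r = 47);
translate([119, 119, 273]) cylinder(h = 19, r = 119);


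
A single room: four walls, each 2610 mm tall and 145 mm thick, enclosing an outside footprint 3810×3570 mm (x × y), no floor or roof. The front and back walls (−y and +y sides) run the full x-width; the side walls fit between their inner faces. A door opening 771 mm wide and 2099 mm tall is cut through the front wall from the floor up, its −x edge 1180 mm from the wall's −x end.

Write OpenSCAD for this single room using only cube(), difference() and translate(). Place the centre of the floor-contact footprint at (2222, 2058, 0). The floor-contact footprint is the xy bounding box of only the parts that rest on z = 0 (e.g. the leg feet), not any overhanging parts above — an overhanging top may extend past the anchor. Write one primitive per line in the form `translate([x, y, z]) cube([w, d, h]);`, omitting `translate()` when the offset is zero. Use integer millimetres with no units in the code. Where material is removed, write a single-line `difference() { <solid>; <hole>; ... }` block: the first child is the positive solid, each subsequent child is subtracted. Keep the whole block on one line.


difference() { translate([317, 273, 0]) cube([3810, 145, 2610]); translate([1497, 273, 0]) cube([771, 145, 2099]); }
translate([317, 3698, 0]) cube([3810, 145, 2610]);
translate([317, 418, 0]) cube([145, 3280, 2610]);
translate([3982, 418, 0]) cube([145, 3280, 2610]);


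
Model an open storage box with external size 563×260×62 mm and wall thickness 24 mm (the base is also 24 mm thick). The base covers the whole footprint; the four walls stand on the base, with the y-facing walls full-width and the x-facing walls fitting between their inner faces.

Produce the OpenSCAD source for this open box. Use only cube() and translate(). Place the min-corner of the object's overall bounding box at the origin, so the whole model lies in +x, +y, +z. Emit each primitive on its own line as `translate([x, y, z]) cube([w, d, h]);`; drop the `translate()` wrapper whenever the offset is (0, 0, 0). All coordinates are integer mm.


cube([563, 260, 24]);
translate([0, 0, 24]) cube([563, 24, 38]);
translate([0, 236, 24]) cube([563, 24, 38]);
translate([0, 24, 24]) cube([24, 212, 38]);
translate([539, 24, 24]) cube([24, 212, 38]);


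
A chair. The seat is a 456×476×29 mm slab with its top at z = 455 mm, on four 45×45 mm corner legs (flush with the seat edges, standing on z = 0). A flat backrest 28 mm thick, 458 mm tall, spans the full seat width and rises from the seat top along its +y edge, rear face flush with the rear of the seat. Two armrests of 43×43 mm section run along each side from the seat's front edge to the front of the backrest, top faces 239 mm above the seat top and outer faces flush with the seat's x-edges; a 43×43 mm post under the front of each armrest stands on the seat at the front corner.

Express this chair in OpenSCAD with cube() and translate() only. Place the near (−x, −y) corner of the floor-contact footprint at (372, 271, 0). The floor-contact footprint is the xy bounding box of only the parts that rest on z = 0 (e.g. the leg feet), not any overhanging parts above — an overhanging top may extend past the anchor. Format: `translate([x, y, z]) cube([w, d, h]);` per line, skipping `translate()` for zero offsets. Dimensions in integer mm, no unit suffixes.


translate([372, 271, 426]) cube([456, 476, 29]);
translate([372, 271, 0]) cube([45, 45, 426]);
translate([783, 271, 0]) cube([45, 45, 426]);
translate([372, 702, 0]) cube([45, 45, 426]);
translate([783, 702, 0]) cube([45, 45, 426]);
translate([372, 719, 455]) cube([456, 28, 458]);
translate([372, 271, 651]) cube([43, 448, 43]);
translate([785, 271, 651]) cube([43, 448, 43]);
translate([372, 271, 455]) cube([43, 43, 196]);
translate([785, 271, 455]) cube([43, 43, 196]);


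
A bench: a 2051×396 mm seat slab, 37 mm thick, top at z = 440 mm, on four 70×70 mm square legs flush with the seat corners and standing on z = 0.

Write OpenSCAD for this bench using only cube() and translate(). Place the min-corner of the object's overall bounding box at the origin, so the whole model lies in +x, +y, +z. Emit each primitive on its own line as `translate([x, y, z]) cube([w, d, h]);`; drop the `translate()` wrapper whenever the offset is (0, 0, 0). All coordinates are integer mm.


// leg_h = 440 − 37 = 403
translate([0, 0, 403]) cube([2051, 396, 37]);
cube([70, 70, 403]);
translate([0, 326, 0]) cube([70, 70, 403]);
translate([1981, 0, 0]) cube([70, 70, 403]);
translate([1981, 326, 0]) cube([70, 70, 403]);


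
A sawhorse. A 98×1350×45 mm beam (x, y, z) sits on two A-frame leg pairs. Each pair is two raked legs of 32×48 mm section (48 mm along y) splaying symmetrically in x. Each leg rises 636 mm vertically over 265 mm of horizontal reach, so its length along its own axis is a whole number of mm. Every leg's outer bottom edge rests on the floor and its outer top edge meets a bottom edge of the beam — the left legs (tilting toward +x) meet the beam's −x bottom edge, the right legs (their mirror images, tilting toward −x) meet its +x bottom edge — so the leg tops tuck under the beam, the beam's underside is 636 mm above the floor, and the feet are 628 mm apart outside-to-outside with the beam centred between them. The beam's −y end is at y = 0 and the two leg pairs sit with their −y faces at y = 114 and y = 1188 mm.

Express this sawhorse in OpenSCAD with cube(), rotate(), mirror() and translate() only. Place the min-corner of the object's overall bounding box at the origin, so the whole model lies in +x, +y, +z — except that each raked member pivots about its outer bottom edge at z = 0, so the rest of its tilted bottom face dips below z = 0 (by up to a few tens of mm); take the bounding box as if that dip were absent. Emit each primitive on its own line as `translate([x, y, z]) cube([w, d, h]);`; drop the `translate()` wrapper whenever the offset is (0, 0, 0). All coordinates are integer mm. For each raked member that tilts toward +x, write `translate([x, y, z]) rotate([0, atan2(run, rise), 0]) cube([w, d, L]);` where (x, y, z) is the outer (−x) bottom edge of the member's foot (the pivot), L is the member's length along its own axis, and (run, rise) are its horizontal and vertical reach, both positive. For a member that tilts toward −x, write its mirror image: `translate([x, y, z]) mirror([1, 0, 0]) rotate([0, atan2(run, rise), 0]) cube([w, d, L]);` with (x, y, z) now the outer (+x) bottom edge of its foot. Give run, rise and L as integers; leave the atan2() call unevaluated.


translate([265, 0, 636]) cube([98, 1350, 45]);
translate([0, 114, 0]) rotate([0, atan2(265, 636), 0]) cube([32, 48, 689]);
translate([628, 114, 0]) mirror([1, 0, 0]) rotate([0, atan2(265, 636), 0]) cube([32, 48, 689]);
translate([0, 1188, 0]) rotate([0, atan2(265, 636), 0]) cube([32, 48, 689]);
translate([628, 1188, 0]) mirror([1, 0, 0]) rotate([0, atan2(265, 636), 0]) cube([32, 48, 689]);


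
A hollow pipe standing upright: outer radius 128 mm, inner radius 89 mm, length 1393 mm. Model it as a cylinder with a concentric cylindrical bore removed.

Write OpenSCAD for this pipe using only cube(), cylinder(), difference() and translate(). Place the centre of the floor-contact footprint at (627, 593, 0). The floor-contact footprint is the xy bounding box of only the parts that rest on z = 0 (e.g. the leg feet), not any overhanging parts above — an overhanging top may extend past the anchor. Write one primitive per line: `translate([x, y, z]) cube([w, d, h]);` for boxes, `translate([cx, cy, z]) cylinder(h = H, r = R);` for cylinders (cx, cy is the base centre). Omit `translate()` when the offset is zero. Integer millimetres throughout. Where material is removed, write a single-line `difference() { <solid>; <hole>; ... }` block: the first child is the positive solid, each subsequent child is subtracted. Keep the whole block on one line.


difference() { translate([627, 593, 0]) cylinder(h = 1393, r = 128); translate([627, 593, 0]) cylinder(h = 1393, r = 89); }


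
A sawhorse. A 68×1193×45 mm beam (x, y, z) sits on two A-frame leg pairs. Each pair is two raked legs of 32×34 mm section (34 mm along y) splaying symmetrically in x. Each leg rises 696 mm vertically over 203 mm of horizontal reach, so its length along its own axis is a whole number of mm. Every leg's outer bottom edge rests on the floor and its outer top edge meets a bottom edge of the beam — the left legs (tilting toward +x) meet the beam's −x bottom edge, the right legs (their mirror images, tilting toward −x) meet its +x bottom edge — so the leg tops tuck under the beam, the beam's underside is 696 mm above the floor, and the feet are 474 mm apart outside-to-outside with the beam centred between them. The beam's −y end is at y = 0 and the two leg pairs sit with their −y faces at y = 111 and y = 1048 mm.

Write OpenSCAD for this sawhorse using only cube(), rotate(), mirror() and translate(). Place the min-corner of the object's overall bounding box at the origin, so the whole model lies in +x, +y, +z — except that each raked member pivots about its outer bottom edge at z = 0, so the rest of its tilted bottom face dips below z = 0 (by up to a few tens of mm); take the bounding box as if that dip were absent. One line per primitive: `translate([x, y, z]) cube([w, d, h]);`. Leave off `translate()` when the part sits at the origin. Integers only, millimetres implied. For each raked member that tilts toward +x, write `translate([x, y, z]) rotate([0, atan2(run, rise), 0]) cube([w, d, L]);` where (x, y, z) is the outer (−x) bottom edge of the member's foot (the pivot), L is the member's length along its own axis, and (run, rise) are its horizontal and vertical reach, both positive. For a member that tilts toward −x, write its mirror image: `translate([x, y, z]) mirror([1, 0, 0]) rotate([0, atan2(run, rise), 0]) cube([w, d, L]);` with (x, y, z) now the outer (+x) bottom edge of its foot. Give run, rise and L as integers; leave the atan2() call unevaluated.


translate([203, 0, 696]) cube([68, 1193, 45]);
translate([0, 111, 0]) rotate([0, atan2(203, 696), 0]) cube([32, 34, 725]);
translate([474, 111, 0]) mirror([1, 0, 0]) rotate([0, atan2(203, 696), 0]) cube([32, 34, 725]);
translate([0, 1048, 0]) rotate([0, atan2(203, 696), 0]) cube([32, 34, 725]);
translate([474, 1048, 0]) mirror([1, 0, 0]) rotate([0, atan2(203, 696), 0]) cube([32, 34, 725]);


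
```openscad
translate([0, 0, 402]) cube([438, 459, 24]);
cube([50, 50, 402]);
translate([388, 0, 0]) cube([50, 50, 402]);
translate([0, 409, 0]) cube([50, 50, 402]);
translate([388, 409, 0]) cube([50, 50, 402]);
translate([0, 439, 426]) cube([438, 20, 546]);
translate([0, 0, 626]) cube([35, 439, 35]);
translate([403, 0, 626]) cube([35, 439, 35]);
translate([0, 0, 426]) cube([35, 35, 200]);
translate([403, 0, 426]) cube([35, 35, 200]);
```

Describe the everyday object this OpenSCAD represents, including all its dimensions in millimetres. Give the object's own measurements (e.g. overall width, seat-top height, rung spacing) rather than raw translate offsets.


A chair. The seat is a 438×459×24 mm slab with its top at z = 426 mm, on four 50×50 mm corner legs (flush with the seat edges, standing on z = 0). A flat backrest 20 mm thick, 546 mm tall, spans the full seat width and rises from the seat top along its +y edge, rear face flush with the rear of the seat. Two armrests of 35×35 mm section run along each side from the seat's front edge to the front of the backrest, top faces 235 mm above the seat top and outer faces flush with the seat's x-edges; a 35×35 mm post under the front of each armrest stands on the seat at the front corner.


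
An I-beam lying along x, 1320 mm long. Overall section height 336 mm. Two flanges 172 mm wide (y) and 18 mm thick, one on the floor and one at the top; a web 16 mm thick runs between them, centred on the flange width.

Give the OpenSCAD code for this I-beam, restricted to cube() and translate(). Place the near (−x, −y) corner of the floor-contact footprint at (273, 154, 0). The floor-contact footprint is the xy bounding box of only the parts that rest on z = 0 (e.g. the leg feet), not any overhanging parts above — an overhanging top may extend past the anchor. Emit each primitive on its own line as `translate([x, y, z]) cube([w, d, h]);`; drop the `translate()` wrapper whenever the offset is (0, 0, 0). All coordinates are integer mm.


translate([273, 154, 0]) cube([1320, 172, 18]);
translate([273, 232, 18]) cube([1320, 16, 300]);
translate([273, 154, 318]) cube([1320, 172, 18]);


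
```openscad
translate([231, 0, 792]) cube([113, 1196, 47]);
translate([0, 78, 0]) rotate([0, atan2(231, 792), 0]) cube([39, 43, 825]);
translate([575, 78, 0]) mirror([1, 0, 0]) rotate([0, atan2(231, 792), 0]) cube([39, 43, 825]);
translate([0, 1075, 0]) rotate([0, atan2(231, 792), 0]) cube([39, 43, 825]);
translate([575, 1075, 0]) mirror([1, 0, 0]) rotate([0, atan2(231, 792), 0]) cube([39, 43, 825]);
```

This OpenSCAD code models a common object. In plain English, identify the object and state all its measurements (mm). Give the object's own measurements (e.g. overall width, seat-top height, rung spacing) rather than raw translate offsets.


A sawhorse. A 113×1196×47 mm beam (x, y, z) sits on two A-frame leg pairs. Each pair is two raked legs of 39×43 mm section (43 mm along y) splaying symmetrically in x. Each leg rises 792 mm vertically over 231 mm of horizontal reach and is 825 mm long along its own axis. Every leg's outer bottom edge rests on the floor and its outer top edge meets a bottom edge of the beam — the left legs (tilting toward +x) meet the beam's −x bottom edge, the right legs (their mirror images, tilting toward −x) meet its +x bottom edge — so the leg tops tuck under the beam, the beam's underside is 792 mm above the floor, and the feet are 575 mm apart outside-to-outside with the beam centred between them. The two leg pairs are set in 78 mm from either end of the beam.


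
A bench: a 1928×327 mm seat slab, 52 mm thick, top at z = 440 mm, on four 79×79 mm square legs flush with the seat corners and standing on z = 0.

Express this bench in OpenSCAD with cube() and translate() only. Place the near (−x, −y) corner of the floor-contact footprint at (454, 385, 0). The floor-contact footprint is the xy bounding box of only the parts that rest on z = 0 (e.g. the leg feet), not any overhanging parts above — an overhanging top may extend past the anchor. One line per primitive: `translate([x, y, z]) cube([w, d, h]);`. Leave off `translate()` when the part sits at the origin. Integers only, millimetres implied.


translate([454, 385, 388]) cube([1928, 327, 52]);
translate([454, 385, 0]) cube([79, 79, 388]);
translate([454, 633, 0]) cube([79, 79, 388]);
translate([2303, 385, 0]) cube([79, 79, 388]);
translate([2303, 633, 0]) cube([79, 79, 388]);


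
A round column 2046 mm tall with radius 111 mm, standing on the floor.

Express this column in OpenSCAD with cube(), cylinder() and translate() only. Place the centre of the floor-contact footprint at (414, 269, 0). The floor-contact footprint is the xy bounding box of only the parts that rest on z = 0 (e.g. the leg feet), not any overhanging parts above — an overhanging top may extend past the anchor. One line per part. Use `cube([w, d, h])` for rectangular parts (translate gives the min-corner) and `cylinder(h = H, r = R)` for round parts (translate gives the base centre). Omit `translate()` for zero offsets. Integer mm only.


translate([414, 269, 0]) cylinder(h = 2046, r = 111);


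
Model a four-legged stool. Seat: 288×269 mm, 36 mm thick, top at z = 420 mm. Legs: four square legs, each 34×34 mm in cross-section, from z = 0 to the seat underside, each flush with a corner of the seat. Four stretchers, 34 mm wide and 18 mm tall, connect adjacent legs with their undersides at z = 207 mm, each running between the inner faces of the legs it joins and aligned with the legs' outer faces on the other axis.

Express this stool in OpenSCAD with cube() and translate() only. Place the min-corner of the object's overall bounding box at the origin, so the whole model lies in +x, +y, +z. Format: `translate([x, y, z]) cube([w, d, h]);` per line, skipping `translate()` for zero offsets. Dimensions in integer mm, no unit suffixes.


translate([0, 0, 384]) cube([288, 269, 36]);
cube([34, 34, 384]);
translate([254, 0, 0]) cube([34, 34, 384]);
translate([0, 235, 0]) cube([34, 34, 384]);
translate([254, 235, 0]) cube([34, 34, 384]);
translate([34, 0, 207]) cube([220, 34, 18]);
translate([34, 235, 207]) cube([220, 34, 18]);
translate([0, 34, 207]) cube([34, 201, 18]);
translate([254, 34, 207]) cube([34, 201, 18]);


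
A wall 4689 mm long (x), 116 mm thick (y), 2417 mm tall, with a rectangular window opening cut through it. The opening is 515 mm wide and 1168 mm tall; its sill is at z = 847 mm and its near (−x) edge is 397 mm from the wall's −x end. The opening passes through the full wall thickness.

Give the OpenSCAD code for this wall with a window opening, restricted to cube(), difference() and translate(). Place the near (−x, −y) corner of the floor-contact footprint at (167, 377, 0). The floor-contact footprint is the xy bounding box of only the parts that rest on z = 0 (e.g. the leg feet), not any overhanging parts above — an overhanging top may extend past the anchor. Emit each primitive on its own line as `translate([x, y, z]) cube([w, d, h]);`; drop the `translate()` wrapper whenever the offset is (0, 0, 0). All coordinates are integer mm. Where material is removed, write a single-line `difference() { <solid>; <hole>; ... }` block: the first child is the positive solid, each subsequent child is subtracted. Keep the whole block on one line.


difference() { translate([167, 377, 0]) cube([4689, 116, 2417]); translate([564, 377, 847]) cube([515, 116, 1168]); }


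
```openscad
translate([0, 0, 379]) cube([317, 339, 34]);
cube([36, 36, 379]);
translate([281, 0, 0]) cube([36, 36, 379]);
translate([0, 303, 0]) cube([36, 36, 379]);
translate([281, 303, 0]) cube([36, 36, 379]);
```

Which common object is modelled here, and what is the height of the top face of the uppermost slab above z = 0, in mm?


A stool. The seat height is 413 mm.

A 317×339×34 slab at z = 379 on four corner posts — a stool. The seat top is 379 + 34 = 413 mm.


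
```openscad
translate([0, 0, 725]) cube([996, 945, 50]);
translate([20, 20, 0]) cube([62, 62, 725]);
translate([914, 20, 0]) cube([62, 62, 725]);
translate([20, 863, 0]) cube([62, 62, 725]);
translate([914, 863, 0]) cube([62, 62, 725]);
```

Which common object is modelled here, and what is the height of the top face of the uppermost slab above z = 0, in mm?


A table. The table height is 775 mm.

A 996×945×50 slab sits at z = 725 on four 62 mm square posts — a table. The top surface is at 725 + 50 = 775 mm.


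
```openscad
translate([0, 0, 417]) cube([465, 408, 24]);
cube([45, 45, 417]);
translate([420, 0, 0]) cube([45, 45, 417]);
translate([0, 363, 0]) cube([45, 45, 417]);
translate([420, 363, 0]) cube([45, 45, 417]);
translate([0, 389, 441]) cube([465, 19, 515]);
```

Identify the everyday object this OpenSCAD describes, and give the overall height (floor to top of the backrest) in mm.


A chair. The overall height is 956 mm.

A slab on four corner posts with a tall panel at the back — a chair. The seat slab sits at z = 417 with thickness 24, and the 515 mm backrest starts at the seat top, so the overall height is 417 + 24 + 515 = 956 mm.


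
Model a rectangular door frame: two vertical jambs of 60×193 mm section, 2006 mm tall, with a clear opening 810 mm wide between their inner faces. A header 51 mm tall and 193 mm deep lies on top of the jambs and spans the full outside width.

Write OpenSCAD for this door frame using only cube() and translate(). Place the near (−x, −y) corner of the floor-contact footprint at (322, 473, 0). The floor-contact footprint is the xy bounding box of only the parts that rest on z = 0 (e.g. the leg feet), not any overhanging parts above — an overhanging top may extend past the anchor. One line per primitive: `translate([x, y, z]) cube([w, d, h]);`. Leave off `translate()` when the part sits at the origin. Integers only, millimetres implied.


translate([322, 473, 0]) cube([60, 193, 2006]);
translate([1192, 473, 0]) cube([60, 193, 2006]);
translate([322, 473, 2006]) cube([930, 193, 51]);


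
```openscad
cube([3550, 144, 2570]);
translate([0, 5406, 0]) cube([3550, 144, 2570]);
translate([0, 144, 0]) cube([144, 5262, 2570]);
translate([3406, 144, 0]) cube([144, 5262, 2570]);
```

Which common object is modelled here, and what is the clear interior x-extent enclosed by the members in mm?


A house (or room) frame. The interior width is 3262 mm.

Four 2570 mm walls enclosing a rectangle with no floor or roof — a room or house frame. Outside width is 3550 mm and wall thickness is 144 mm, so the interior width is 3550 − 2 × 144 = 3262 mm.
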